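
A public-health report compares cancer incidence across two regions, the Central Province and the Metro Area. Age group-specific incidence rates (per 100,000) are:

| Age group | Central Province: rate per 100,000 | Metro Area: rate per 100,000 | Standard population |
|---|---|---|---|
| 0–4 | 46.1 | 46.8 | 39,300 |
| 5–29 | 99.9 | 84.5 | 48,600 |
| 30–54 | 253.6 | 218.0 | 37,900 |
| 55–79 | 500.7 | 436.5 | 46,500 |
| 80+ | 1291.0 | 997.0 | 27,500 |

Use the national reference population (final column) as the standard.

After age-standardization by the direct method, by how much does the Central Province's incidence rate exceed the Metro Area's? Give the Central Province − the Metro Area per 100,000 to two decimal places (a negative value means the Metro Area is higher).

Standard total = 199,800; weights = 0.1967, 0.2432, 0.1897, 0.2327, 0.1376.
The Central Province: 0.1967×46.1 + 0.2432×99.9 + 0.1897×253.6 + 0.2327×500.7 + 0.1376×1291.0 = 375.6925 per 100,000.
The Metro Area: 0.1967×46.8 + 0.2432×84.5 + 0.1897×218.0 + 0.2327×436.5 + 0.1376×997.0 = 309.9244 per 100,000.
Difference = 375.6925 − 309.9244 = 65.7681.

65.77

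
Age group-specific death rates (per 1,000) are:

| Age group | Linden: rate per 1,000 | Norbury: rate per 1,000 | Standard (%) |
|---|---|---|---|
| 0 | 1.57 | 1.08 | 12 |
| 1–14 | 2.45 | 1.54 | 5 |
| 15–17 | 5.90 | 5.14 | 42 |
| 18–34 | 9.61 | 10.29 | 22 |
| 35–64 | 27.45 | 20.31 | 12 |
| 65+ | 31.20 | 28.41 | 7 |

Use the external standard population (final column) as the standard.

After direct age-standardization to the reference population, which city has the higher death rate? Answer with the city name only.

Linden

Standard weights: 0.12, 0.05, 0.42, 0.22, 0.12, 0.07.
Linden: 0.1200×1.57 + 0.0500×2.45 + 0.4200×5.90 + 0.2200×9.61 + 0.1200×27.45 + 0.0700×31.20 = 10.3811 per 1,000.
Norbury: 0.1200×1.08 + 0.0500×1.54 + 0.4200×5.14 + 0.2200×10.29 + 0.1200×20.31 + 0.0700×28.41 = 9.0551 per 1,000.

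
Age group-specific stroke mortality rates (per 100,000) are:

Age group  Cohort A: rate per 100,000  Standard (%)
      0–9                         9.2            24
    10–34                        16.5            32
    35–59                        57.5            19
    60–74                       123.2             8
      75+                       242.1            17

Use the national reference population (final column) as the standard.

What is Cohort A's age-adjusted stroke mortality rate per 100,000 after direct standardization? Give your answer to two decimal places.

69.43

Standard weights: 0.24, 0.32, 0.19, 0.08, 0.17.
Standardized rate: 0.2400×9.2 + 0.3200×16.5 + 0.1900×57.5 + 0.0800×123.2 + 0.1700×242.1 = 69.4260 per 100,000.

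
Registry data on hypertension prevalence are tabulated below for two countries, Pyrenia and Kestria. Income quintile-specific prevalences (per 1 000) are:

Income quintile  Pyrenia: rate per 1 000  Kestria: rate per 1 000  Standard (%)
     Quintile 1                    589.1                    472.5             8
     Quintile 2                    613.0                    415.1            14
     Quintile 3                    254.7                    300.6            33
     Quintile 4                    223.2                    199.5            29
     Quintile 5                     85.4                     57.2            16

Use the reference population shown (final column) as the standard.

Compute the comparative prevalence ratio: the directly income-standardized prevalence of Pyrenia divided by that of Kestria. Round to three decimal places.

1.127

Standard weights: 0.08, 0.14, 0.33, 0.29, 0.16.
Pyrenia: 0.0800×589.1 + 0.1400×613.0 + 0.3300×254.7 + 0.2900×223.2 + 0.1600×85.4 = 295.3910 per 1 000.
Kestria: 0.0800×472.5 + 0.1400×415.1 + 0.3300×300.6 + 0.2900×199.5 + 0.1600×57.2 = 262.1190 per 1 000.
Ratio = 295.3910 ÷ 262.1190 = 1.12693.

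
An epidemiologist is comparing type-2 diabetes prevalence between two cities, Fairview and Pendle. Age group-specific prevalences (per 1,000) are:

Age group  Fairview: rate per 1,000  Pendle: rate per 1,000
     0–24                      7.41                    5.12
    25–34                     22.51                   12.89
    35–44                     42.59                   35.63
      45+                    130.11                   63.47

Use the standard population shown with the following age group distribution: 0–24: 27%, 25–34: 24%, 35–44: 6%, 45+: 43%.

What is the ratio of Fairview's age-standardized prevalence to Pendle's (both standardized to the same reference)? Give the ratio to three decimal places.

1.944

Standard weights: 0.27, 0.24, 0.06, 0.43.
Fairview: 0.2700×7.41 + 0.2400×22.51 + 0.0600×42.59 + 0.4300×130.11 = 65.9058 per 1,000.
Pendle: 0.2700×5.12 + 0.2400×12.89 + 0.0600×35.63 + 0.4300×63.47 = 33.9059 per 1,000.
Ratio = 65.9058 ÷ 33.9059 = 1.94379.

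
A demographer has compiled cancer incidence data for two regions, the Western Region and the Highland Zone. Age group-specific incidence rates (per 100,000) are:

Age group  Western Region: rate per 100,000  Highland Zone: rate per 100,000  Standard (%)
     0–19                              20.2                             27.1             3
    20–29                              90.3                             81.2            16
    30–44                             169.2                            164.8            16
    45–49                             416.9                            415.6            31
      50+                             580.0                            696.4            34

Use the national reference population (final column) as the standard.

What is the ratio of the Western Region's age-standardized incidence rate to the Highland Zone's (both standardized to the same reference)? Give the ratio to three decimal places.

0.908

Standard weights: 0.03, 0.16, 0.16, 0.31, 0.34.
The Western Region: 0.0300×20.2 + 0.1600×90.3 + 0.1600×169.2 + 0.3100×416.9 + 0.3400×580.0 = 368.5650 per 100,000.
The Highland Zone: 0.0300×27.1 + 0.1600×81.2 + 0.1600×164.8 + 0.3100×415.6 + 0.3400×696.4 = 405.7850 per 100,000.
Ratio = 368.5650 ÷ 405.7850 = 0.90828.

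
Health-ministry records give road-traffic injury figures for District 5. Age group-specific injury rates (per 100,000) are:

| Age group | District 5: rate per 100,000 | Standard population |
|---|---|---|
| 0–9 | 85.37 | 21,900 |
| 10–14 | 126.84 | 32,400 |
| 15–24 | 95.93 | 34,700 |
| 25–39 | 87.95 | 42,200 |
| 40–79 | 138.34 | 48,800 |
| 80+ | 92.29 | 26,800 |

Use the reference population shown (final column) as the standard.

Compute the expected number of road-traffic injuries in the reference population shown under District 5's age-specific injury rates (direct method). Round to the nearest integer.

222

Expected road-traffic injuries = Σ (standard pop × age-specific rate ÷ 100,000)
= 21,900×85.37/100,000 + 32,400×126.84/100,000 + 34,700×95.93/100,000 + 42,200×87.95/100,000 + 48,800×138.34/100,000 + 26,800×92.29/100,000
= 18.70 + 41.10 + 33.29 + 37.11 + 67.51 + 24.73 = 222.44.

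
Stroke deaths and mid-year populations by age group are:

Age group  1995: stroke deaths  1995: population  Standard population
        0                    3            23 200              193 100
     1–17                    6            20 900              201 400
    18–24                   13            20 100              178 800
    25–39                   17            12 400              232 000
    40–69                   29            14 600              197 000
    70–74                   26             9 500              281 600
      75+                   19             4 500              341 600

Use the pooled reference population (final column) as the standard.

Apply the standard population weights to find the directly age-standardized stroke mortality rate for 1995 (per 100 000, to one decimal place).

192.0

Age-specific rates per 100 000 for 1995: 12.93, 28.71, 64.68, 137.10, 198.63, 273.68, 422.22.
Standard total = 1 625 500; weights = 0.1188, 0.1239, 0.1100, 0.1427, 0.1212, 0.1732, 0.2102.
Standardized rate: 0.1188×12.93 + 0.1239×28.71 + 0.1100×64.68 + 0.1427×137.10 + 0.1212×198.63 + 0.1732×273.68 + 0.2102×422.22 = 191.9903 per 100 000.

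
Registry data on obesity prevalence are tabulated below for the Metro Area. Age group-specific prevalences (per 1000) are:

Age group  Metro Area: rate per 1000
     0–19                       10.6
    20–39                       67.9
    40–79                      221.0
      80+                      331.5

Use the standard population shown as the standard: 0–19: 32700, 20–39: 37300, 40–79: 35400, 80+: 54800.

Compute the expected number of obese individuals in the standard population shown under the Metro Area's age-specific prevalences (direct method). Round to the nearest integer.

Expected obese individuals = Σ (standard pop × age-specific rate ÷ 1000)
= 32700×10.6/1000 + 37300×67.9/1000 + 35400×221.0/1000 + 54800×331.5/1000
= 346.62 + 2532.67 + 7823.40 + 18166.20 = 28868.89.

28869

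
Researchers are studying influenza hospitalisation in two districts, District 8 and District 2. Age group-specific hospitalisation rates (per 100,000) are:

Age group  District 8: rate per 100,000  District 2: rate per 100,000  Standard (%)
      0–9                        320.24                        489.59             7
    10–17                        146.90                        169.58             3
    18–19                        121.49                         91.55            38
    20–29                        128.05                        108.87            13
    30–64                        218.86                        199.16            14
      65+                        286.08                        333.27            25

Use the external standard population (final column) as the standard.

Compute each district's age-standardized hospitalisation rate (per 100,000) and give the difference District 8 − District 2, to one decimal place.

Standard weights: 0.07, 0.03, 0.38, 0.13, 0.14, 0.25.
District 8: 0.0700×320.24 + 0.0300×146.90 + 0.3800×121.49 + 0.1300×128.05 + 0.1400×218.86 + 0.2500×286.08 = 191.7969 per 100,000.
District 2: 0.0700×489.59 + 0.0300×169.58 + 0.3800×91.55 + 0.1300×108.87 + 0.1400×199.16 + 0.2500×333.27 = 199.5007 per 100,000.
Difference = 191.7969 − 199.5007 = -7.7038.

-7.7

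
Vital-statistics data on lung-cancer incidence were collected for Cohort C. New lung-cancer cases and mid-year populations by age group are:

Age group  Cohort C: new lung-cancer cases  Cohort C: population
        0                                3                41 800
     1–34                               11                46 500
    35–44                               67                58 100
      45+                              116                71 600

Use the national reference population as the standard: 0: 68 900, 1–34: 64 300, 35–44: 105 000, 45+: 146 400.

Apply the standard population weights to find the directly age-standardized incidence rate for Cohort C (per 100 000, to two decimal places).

Age-specific rates per 100 000 for Cohort C: 7.18, 23.66, 115.32, 162.01.
Standard total = 384 600; weights = 0.1791, 0.1672, 0.2730, 0.3807.
Standardized rate: 0.1791×7.18 + 0.1672×23.66 + 0.2730×115.32 + 0.3807×162.01 = 98.3943 per 100 000.

98.39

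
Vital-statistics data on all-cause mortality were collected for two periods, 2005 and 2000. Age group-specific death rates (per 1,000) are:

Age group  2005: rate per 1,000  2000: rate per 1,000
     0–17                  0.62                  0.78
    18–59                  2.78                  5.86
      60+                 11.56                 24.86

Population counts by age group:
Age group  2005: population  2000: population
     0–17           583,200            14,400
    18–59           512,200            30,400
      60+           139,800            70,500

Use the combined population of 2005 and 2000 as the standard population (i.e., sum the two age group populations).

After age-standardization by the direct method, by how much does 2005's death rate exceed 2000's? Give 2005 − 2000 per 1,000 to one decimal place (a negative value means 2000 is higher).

-3.4

Combined standard total = 1,350,500; weights = 0.4425, 0.4018, 0.1557.
2005: 0.4425×0.62 + 0.4018×2.78 + 0.1557×11.56 = 3.1914 per 1,000.
2000: 0.4425×0.78 + 0.4018×5.86 + 0.1557×24.86 = 6.5708 per 1,000.
Difference = 3.1914 − 6.5708 = -3.3794.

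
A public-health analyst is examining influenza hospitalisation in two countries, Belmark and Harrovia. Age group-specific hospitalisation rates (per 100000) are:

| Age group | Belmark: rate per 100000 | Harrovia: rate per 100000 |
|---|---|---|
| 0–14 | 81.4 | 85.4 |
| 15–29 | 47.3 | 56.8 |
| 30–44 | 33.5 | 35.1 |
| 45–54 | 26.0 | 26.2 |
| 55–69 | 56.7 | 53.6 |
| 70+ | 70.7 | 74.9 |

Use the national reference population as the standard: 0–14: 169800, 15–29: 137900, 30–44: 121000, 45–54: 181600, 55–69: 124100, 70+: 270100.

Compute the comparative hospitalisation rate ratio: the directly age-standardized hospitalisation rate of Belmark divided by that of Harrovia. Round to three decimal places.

0.949

Standard total = 1004500; weights = 0.1690, 0.1373, 0.1205, 0.1808, 0.1235, 0.2689.
Belmark: 0.1690×81.4 + 0.1373×47.3 + 0.1205×33.5 + 0.1808×26.0 + 0.1235×56.7 + 0.2689×70.7 = 55.0045 per 100000.
Harrovia: 0.1690×85.4 + 0.1373×56.8 + 0.1205×35.1 + 0.1808×26.2 + 0.1235×53.6 + 0.2689×74.9 = 57.9601 per 100000.
Ratio = 55.0045 ÷ 57.9601 = 0.94901.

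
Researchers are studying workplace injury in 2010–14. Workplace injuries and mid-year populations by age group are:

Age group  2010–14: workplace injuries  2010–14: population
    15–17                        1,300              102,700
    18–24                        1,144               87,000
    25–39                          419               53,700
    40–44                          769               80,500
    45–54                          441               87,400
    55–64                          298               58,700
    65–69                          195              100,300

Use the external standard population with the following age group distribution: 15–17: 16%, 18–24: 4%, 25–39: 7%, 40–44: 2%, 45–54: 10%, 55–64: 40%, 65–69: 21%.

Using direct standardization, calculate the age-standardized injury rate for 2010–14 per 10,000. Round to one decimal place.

62.3

Age-specific rates per 10,000 for 2010–14: 126.58, 131.49, 78.03, 95.53, 50.46, 50.77, 19.44.
Standard weights: 0.16, 0.04, 0.07, 0.02, 0.10, 0.40, 0.21.
Standardized rate: 0.1600×126.58 + 0.0400×131.49 + 0.0700×78.03 + 0.0200×95.53 + 0.1000×50.46 + 0.4000×50.77 + 0.2100×19.44 = 62.3205 per 10,000.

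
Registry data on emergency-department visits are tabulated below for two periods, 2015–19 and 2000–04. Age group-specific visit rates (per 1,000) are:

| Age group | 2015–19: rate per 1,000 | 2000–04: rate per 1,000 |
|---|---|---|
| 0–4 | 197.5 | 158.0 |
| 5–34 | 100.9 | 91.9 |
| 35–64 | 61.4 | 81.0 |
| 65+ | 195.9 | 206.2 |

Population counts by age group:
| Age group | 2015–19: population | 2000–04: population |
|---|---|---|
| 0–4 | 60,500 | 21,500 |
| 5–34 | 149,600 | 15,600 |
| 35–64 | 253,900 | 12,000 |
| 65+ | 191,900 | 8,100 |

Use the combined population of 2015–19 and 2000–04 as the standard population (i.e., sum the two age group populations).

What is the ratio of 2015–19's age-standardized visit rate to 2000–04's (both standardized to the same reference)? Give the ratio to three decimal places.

0.972

Combined standard total = 713,100; weights = 0.1150, 0.2317, 0.3729, 0.2805.
2015–19: 0.1150×197.5 + 0.2317×100.9 + 0.3729×61.4 + 0.2805×195.9 = 123.9236 per 1,000.
2000–04: 0.1150×158.0 + 0.2317×91.9 + 0.3729×81.0 + 0.2805×206.2 = 127.4937 per 1,000.
Ratio = 123.9236 ÷ 127.4937 = 0.97200.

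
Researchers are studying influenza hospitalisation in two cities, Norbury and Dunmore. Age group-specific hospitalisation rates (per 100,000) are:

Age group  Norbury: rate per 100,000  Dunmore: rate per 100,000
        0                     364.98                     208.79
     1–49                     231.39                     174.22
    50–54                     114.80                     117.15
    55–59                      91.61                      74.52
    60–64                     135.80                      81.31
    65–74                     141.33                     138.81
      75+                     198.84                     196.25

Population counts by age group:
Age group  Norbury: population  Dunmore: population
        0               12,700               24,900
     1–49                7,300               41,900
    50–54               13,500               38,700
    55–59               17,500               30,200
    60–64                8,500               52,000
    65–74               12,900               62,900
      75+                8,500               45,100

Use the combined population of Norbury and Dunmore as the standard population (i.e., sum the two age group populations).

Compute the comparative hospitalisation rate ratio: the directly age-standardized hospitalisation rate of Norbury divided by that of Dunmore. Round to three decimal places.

Combined standard total = 376,600; weights = 0.0998, 0.1306, 0.1386, 0.1267, 0.1606, 0.2013, 0.1423.
Norbury: 0.0998×364.98 + 0.1306×231.39 + 0.1386×114.80 + 0.1267×91.61 + 0.1606×135.80 + 0.2013×141.33 + 0.1423×198.84 = 172.7470 per 100,000.
Dunmore: 0.0998×208.79 + 0.1306×174.22 + 0.1386×117.15 + 0.1267×74.52 + 0.1606×81.31 + 0.2013×138.81 + 0.1423×196.25 = 138.2157 per 100,000.
Ratio = 172.7470 ÷ 138.2157 = 1.24984.

1.250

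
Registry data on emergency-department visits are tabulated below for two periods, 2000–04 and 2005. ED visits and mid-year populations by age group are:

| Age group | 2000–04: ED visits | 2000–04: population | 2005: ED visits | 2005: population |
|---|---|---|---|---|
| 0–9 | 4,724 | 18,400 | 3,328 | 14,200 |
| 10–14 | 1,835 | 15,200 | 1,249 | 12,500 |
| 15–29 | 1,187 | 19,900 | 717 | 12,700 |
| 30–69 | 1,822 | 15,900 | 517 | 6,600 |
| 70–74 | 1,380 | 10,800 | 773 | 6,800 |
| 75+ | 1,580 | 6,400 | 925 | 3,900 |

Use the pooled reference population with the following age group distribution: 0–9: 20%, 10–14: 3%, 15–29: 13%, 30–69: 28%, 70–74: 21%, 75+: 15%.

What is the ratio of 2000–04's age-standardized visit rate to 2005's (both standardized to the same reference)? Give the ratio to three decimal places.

1.145

Age-specific rates per 1,000 for 2000–04: 256.739, 120.724, 59.648, 114.591, 127.778, 246.875.
For 2005: 234.366, 99.920, 56.457, 78.333, 113.676, 237.179.
Standard weights: 0.20, 0.03, 0.13, 0.28, 0.21, 0.15.
2000–04: 0.2000×256.739 + 0.0300×120.724 + 0.1300×59.648 + 0.2800×114.591 + 0.2100×127.778 + 0.1500×246.875 = 158.6739 per 1,000.
2005: 0.2000×234.366 + 0.0300×99.920 + 0.1300×56.457 + 0.2800×78.333 + 0.2100×113.676 + 0.1500×237.179 = 138.5925 per 1,000.
Ratio = 158.6739 ÷ 138.5925 = 1.14490.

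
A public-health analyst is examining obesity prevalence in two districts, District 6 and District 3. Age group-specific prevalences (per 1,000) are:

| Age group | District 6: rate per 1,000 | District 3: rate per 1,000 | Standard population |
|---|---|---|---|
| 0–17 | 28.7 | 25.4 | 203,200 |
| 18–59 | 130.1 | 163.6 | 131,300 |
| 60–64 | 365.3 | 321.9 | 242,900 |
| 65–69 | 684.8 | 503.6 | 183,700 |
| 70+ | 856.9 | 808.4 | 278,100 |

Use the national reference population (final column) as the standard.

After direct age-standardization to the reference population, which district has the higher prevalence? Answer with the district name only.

Standard total = 1,039,200; weights = 0.1955, 0.1263, 0.2337, 0.1768, 0.2676.
District 6: 0.1955×28.7 + 0.1263×130.1 + 0.2337×365.3 + 0.1768×684.8 + 0.2676×856.9 = 457.8012 per 1,000.
District 3: 0.1955×25.4 + 0.1263×163.6 + 0.2337×321.9 + 0.1768×503.6 + 0.2676×808.4 = 406.2344 per 1,000.

District 6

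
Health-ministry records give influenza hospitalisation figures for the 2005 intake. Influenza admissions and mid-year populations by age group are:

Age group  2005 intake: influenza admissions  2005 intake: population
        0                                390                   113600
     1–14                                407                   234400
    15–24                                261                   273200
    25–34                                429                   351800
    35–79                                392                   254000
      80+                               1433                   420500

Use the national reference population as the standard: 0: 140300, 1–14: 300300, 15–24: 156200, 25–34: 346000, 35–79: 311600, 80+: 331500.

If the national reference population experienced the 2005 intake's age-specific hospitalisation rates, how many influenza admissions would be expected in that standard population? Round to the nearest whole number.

Age-specific rates per 100000 for the 2005 intake: 343.31, 173.63, 95.53, 121.94, 154.33, 340.78.
Expected influenza admissions = Σ (standard pop × age-specific rate ÷ 100000)
= 140300×343.31/100000 + 300300×173.63/100000 + 156200×95.53/100000 + 346000×121.94/100000 + 311600×154.33/100000 + 331500×340.78/100000
= 481.66 + 521.43 + 149.22 + 421.93 + 480.89 + 1129.70 = 3184.84.

3185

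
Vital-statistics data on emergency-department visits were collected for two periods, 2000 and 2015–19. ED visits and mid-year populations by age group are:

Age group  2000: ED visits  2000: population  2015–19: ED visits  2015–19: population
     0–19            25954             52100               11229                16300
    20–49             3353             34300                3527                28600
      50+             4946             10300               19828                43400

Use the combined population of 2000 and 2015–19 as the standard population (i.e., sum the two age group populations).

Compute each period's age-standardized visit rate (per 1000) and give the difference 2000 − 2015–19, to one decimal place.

-72.4

Age-specific rates per 1000 for 2000: 498.157, 97.755, 480.194.
For 2015–19: 688.896, 123.322, 456.866.
Combined standard total = 185000; weights = 0.3697, 0.3400, 0.2903.
2000: 0.3697×498.157 + 0.3400×97.755 + 0.2903×480.194 = 356.8064 per 1000.
2015–19: 0.3697×688.896 + 0.3400×123.322 + 0.2903×456.866 = 429.2493 per 1000.
Difference = 356.8064 − 429.2493 = -72.4429.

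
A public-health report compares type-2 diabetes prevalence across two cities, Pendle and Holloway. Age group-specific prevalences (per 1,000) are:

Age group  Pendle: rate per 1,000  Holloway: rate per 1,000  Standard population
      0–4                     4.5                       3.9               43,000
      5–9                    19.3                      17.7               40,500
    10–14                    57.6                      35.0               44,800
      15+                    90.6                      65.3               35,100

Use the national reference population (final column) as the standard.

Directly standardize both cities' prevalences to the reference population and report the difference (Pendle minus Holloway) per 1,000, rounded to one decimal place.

Standard total = 163,400; weights = 0.2632, 0.2479, 0.2742, 0.2148.
Pendle: 0.2632×4.5 + 0.2479×19.3 + 0.2742×57.6 + 0.2148×90.6 = 41.2221 per 1,000.
Holloway: 0.2632×3.9 + 0.2479×17.7 + 0.2742×35.0 + 0.2148×65.3 = 29.0366 per 1,000.
Difference = 41.2221 − 29.0366 = 12.1855.

12.2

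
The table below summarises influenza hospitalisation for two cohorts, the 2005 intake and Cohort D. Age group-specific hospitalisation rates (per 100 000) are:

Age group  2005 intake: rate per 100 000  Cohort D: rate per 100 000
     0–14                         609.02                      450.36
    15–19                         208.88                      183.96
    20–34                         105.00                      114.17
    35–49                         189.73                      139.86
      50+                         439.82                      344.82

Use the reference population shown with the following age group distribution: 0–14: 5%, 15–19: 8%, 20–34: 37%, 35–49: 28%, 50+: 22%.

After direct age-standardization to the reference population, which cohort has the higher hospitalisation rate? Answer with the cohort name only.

Standard weights: 0.05, 0.08, 0.37, 0.28, 0.22.
The 2005 intake: 0.0500×609.02 + 0.0800×208.88 + 0.3700×105.00 + 0.2800×189.73 + 0.2200×439.82 = 235.8962 per 100 000.
Cohort D: 0.0500×450.36 + 0.0800×183.96 + 0.3700×114.17 + 0.2800×139.86 + 0.2200×344.82 = 194.4989 per 100 000.

2005 intake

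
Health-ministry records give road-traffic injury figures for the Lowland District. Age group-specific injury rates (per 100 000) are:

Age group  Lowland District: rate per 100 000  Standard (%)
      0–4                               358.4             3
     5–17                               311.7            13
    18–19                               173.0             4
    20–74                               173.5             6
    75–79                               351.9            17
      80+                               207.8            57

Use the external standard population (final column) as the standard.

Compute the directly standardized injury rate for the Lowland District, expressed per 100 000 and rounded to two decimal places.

Standard weights: 0.03, 0.13, 0.04, 0.06, 0.17, 0.57.
Standardized rate: 0.0300×358.4 + 0.1300×311.7 + 0.0400×173.0 + 0.0600×173.5 + 0.1700×351.9 + 0.5700×207.8 = 246.8720 per 100 000.

246.87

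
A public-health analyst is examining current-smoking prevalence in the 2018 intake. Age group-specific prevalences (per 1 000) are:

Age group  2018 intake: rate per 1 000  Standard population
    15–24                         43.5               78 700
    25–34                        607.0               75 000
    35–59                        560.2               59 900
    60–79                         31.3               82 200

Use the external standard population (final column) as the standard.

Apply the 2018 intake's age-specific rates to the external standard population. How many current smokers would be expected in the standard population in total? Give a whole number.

85077

Expected current smokers = Σ (standard pop × age-specific rate ÷ 1 000)
= 78 700×43.5/1 000 + 75 000×607.0/1 000 + 59 900×560.2/1 000 + 82 200×31.3/1 000
= 3423.45 + 45525.00 + 33555.98 + 2572.86 = 85077.29.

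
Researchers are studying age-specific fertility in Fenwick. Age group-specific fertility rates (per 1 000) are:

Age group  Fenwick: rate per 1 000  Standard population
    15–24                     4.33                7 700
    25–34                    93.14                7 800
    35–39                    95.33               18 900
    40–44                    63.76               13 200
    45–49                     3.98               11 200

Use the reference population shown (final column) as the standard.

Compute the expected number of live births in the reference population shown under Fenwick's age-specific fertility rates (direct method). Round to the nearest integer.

3448

Expected live births = Σ (standard pop × age-specific rate ÷ 1 000)
= 7 700×4.33/1 000 + 7 800×93.14/1 000 + 18 900×95.33/1 000 + 13 200×63.76/1 000 + 11 200×3.98/1 000
= 33.34 + 726.49 + 1801.74 + 841.63 + 44.58 = 3447.78.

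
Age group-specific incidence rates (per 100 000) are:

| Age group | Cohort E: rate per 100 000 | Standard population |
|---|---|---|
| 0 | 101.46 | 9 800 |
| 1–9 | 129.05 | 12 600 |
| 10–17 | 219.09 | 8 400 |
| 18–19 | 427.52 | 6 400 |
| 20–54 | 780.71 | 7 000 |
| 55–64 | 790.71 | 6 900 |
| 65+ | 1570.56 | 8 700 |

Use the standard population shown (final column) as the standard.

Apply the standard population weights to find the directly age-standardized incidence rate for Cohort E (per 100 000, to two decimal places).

531.46

Standard total = 59 800; weights = 0.1639, 0.2107, 0.1405, 0.1070, 0.1171, 0.1154, 0.1455.
Standardized rate: 0.1639×101.46 + 0.2107×129.05 + 0.1405×219.09 + 0.1070×427.52 + 0.1171×780.71 + 0.1154×790.71 + 0.1455×1570.56 = 531.4643 per 100 000.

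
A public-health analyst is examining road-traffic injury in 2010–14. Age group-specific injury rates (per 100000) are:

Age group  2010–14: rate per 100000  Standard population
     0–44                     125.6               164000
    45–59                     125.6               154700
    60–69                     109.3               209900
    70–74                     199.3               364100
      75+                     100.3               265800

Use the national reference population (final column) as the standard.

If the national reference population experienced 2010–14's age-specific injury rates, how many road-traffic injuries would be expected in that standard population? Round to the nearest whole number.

Expected road-traffic injuries = Σ (standard pop × age-specific rate ÷ 100000)
= 164000×125.6/100000 + 154700×125.6/100000 + 209900×109.3/100000 + 364100×199.3/100000 + 265800×100.3/100000
= 205.98 + 194.30 + 229.42 + 725.65 + 266.60 = 1621.96.

1622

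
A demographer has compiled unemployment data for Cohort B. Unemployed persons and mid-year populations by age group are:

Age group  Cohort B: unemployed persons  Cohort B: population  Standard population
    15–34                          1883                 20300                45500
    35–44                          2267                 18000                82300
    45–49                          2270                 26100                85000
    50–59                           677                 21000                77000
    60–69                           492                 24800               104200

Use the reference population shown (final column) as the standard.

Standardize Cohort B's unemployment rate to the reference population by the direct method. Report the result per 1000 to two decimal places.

Age-specific rates per 1000 for Cohort B: 92.759, 125.944, 86.973, 32.238, 19.839.
Standard total = 394000; weights = 0.1155, 0.2089, 0.2157, 0.1954, 0.2645.
Standardized rate: 0.1155×92.759 + 0.2089×125.944 + 0.2157×86.973 + 0.1954×32.238 + 0.2645×19.839 = 67.3299 per 1000.

67.33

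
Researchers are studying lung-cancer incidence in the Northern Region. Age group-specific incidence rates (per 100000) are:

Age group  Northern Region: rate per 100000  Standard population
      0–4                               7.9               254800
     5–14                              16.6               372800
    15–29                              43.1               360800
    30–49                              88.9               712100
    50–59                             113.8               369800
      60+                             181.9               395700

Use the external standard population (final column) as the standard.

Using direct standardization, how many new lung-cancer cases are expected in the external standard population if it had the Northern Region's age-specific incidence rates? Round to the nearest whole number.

2011

Expected new lung-cancer cases = Σ (standard pop × age-specific rate ÷ 100000)
= 254800×7.9/100000 + 372800×16.6/100000 + 360800×43.1/100000 + 712100×88.9/100000 + 369800×113.8/100000 + 395700×181.9/100000
= 20.13 + 61.88 + 155.50 + 633.06 + 420.83 + 719.78 = 2011.19.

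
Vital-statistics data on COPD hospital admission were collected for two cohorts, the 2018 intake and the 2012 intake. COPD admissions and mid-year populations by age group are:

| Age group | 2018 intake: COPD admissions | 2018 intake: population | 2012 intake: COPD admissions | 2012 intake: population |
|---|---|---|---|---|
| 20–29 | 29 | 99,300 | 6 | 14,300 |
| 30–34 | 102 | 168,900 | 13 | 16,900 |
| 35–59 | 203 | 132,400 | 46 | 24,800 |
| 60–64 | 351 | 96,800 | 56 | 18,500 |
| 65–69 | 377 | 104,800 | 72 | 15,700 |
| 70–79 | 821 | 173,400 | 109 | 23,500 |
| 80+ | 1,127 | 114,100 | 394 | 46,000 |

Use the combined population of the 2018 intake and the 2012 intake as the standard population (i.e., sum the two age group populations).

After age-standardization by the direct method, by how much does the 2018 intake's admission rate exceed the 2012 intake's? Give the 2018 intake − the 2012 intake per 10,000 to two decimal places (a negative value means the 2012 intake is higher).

0.79

Age-specific rates per 10,000 for the 2018 intake: 2.92, 6.04, 15.33, 36.26, 35.97, 47.35, 98.77.
For the 2012 intake: 4.20, 7.69, 18.55, 30.27, 45.86, 46.38, 85.65.
Combined standard total = 1,049,400; weights = 0.1083, 0.1771, 0.1498, 0.1099, 0.1148, 0.1876, 0.1526.
The 2018 intake: 0.1083×2.92 + 0.1771×6.04 + 0.1498×15.33 + 0.1099×36.26 + 0.1148×35.97 + 0.1876×47.35 + 0.1526×98.77 = 35.7498 per 10,000.
The 2012 intake: 0.1083×4.20 + 0.1771×7.69 + 0.1498×18.55 + 0.1099×30.27 + 0.1148×45.86 + 0.1876×46.38 + 0.1526×85.65 = 34.9568 per 10,000.
Difference = 35.7498 − 34.9568 = 0.7930.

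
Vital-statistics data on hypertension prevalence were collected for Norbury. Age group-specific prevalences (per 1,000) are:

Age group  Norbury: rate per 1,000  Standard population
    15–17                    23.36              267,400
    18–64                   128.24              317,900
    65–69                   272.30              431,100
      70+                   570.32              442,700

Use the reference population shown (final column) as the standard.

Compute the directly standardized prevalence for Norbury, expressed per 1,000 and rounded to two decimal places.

285.71

Standard total = 1,459,100; weights = 0.1833, 0.2179, 0.2955, 0.3034.
Standardized rate: 0.1833×23.36 + 0.2179×128.24 + 0.2955×272.30 + 0.3034×570.32 = 285.7125 per 1,000.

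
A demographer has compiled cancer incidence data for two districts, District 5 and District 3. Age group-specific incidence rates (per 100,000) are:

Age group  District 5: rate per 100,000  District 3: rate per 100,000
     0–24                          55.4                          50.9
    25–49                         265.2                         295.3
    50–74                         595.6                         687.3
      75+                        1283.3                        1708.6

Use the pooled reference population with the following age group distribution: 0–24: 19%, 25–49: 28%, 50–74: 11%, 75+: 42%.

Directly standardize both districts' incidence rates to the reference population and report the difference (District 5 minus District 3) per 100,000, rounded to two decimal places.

Standard weights: 0.19, 0.28, 0.11, 0.42.
District 5: 0.1900×55.4 + 0.2800×265.2 + 0.1100×595.6 + 0.4200×1283.3 = 689.2840 per 100,000.
District 3: 0.1900×50.9 + 0.2800×295.3 + 0.1100×687.3 + 0.4200×1708.6 = 885.5700 per 100,000.
Difference = 689.2840 − 885.5700 = -196.2860.

-196.29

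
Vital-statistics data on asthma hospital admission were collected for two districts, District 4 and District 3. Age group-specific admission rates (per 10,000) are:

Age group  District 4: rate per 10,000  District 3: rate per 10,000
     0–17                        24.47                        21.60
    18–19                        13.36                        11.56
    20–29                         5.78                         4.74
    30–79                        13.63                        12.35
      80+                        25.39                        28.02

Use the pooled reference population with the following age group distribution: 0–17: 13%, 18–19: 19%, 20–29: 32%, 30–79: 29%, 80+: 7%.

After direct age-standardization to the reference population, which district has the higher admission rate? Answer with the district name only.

Standard weights: 0.13, 0.19, 0.32, 0.29, 0.07.
District 4: 0.1300×24.47 + 0.1900×13.36 + 0.3200×5.78 + 0.2900×13.63 + 0.0700×25.39 = 13.2991 per 10,000.
District 3: 0.1300×21.60 + 0.1900×11.56 + 0.3200×4.74 + 0.2900×12.35 + 0.0700×28.02 = 12.0641 per 10,000.

District 4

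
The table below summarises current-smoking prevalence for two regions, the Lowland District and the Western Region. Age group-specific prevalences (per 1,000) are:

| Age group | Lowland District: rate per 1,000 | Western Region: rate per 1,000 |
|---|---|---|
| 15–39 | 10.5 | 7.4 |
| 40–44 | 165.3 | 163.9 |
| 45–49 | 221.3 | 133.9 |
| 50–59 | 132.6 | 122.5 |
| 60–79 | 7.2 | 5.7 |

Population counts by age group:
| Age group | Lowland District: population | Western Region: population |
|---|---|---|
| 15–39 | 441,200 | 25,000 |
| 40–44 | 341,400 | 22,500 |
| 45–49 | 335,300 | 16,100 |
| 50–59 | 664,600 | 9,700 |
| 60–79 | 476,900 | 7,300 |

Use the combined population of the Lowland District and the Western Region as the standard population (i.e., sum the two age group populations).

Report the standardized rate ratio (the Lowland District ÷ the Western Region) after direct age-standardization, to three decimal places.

Combined standard total = 2,340,000; weights = 0.1992, 0.1555, 0.1502, 0.2882, 0.2069.
The Lowland District: 0.1992×10.5 + 0.1555×165.3 + 0.1502×221.3 + 0.2882×132.6 + 0.2069×7.2 = 100.7312 per 1,000.
The Western Region: 0.1992×7.4 + 0.1555×163.9 + 0.1502×133.9 + 0.2882×122.5 + 0.2069×5.7 = 83.5501 per 1,000.
Ratio = 100.7312 ÷ 83.5501 = 1.20564.

1.206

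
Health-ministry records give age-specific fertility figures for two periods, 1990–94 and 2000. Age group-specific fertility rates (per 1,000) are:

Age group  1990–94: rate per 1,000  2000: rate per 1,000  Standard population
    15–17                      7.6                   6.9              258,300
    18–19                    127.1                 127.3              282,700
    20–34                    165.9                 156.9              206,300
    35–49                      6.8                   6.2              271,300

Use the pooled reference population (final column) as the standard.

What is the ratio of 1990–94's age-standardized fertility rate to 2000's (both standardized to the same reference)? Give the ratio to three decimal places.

1.030

Standard total = 1,018,600; weights = 0.2536, 0.2775, 0.2025, 0.2663.
1990–94: 0.2536×7.6 + 0.2775×127.1 + 0.2025×165.9 + 0.2663×6.8 = 72.6136 per 1,000.
2000: 0.2536×6.9 + 0.2775×127.3 + 0.2025×156.9 + 0.2663×6.2 = 70.5090 per 1,000.
Ratio = 72.6136 ÷ 70.5090 = 1.02985.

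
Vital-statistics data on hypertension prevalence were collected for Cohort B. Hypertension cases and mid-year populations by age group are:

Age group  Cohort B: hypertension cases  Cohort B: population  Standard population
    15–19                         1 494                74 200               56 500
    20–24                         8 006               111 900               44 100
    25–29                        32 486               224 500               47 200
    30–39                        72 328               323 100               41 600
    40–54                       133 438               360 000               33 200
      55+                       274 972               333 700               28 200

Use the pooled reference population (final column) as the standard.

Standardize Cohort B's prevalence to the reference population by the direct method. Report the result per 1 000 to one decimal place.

223.2

Age-specific rates per 1 000 for Cohort B: 20.135, 71.546, 144.704, 223.856, 370.661, 824.010.
Standard total = 250 800; weights = 0.2253, 0.1758, 0.1882, 0.1659, 0.1324, 0.1124.
Standardized rate: 0.2253×20.135 + 0.1758×71.546 + 0.1882×144.704 + 0.1659×223.856 + 0.1324×370.661 + 0.1124×824.010 = 223.1988 per 1 000.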